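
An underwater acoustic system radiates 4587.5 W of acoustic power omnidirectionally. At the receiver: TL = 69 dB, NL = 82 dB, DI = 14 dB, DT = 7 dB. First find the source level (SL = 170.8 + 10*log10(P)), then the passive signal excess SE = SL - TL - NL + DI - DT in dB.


Step 1: SL = 170.8 + 10*log10(4587.5) = 207.42 dB
Step 2: SE = SL - TL - NL + DI - DT = 207.42 - 69 - 82 + 14 - 7 = 63.42

63.42 dB


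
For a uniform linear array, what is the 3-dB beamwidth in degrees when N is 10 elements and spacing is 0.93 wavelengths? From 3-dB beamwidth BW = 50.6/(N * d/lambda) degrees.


5.44 deg


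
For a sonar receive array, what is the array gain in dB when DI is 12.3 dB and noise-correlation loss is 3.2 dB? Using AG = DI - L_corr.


9.1 dB


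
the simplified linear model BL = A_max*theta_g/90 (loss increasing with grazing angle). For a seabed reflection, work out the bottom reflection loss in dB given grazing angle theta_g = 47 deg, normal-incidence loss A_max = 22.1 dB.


BL = A_max * theta_g / 90 = 22.1 * 47 / 90 = 11.54

11.54 dB


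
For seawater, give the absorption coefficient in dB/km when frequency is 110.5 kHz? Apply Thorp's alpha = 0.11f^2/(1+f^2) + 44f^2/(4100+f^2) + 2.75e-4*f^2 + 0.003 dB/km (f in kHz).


f^2 = 12210.25
alpha = 0.11*12210.25/(1+12210.25) + 44*12210.25/(4100+12210.25) + 2.75e-4*12210.25 + 0.003 = 36.41

36.41 dB/km


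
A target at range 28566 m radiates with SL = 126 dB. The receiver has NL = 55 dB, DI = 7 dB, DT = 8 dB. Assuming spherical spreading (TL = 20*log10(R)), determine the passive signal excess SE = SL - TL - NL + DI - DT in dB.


Step 1: TL = 20*log10(28566) = 89.12 dB
Step 2: SE = 126 - 89.12 - 55 + 7 - 8 = -19.12

-19.12 dB


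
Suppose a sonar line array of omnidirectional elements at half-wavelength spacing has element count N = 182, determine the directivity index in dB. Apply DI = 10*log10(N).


DI = 10*log10(182) = 22.6

22.6 dB


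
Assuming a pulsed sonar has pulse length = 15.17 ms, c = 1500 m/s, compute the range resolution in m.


11.3775 m


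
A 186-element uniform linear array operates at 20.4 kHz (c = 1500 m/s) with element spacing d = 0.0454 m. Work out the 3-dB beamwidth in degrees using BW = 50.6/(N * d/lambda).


0.44 deg


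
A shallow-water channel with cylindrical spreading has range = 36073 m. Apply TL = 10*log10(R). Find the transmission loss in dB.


45.57 dB


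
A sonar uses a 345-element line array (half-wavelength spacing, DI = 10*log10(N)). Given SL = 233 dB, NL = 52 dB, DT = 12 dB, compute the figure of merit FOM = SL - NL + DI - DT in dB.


194.38 dB


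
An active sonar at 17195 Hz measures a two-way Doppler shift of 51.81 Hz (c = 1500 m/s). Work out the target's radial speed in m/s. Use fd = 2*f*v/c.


2.26 m/s


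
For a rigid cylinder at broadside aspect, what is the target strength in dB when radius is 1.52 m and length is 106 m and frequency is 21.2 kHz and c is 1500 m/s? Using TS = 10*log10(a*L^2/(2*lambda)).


lambda = 1500/21200 = 0.07075 m
TS = 10*log10(1.52*106^2/(2*0.07075)) = 50.82

50.82 dB


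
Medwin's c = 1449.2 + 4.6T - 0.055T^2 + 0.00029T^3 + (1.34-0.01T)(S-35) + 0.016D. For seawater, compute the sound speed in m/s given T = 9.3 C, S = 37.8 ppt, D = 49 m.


c = 1449.2 + 4.6*9.3 - 0.055*9.3^2 + 0.00029*9.3^3 + (1.34 - 0.01*9.3)*(37.8 - 35) + 0.016*49 = 1491.73

1491.73 m/s


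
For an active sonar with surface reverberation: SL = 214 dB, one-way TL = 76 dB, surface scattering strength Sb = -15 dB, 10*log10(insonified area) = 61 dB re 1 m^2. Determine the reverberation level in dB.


RL = SL - 2*TL + Sb + 10*log10(A) = 214 - 2*76 + (-15) + 61 = 108

108 dB


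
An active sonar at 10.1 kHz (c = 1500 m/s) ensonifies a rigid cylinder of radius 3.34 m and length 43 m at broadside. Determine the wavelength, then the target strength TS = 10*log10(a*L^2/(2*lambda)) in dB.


Step 1: lambda = c/f = 1500/10100 = 0.14851 m
Step 2: TS = 10*log10(a*L^2/(2*lambda)) = 10*log10(3.34*43^2/(2*0.14851)) = 43.18

43.18 dB


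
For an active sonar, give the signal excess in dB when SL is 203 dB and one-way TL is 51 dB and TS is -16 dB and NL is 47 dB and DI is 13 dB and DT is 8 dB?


SE = SL - 2*TL + TS - NL + DI - DT = 203 - 2*51 + (-16) - 47 + 13 - 8 = 43

43 dB


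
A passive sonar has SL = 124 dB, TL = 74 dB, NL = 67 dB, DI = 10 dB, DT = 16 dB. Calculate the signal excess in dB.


SE = SL - TL - NL + DI - DT = 124 - 74 - 67 + 10 - 16 = -23

-23 dB


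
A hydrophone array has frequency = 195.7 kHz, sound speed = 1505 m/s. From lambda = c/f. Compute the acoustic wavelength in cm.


lambda = c/f = 1505 / 195700 = 0.0077 m = 0.77 cm

0.77 cm


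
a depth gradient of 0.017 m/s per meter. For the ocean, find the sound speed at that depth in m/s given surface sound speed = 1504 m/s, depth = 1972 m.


c = 1504 + 0.017 * 1972 = 1537.524

1537.524 m/s


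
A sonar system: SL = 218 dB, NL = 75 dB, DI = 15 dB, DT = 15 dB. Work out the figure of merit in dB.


143 dB


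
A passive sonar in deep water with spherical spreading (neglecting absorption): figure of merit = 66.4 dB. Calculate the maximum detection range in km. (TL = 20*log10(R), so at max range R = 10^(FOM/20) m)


At max range FOM = TL, so 20*log10(R) = 66.4
R = 10^(66.4/20) = 2089.3 m = 2.09 km

2.09 km


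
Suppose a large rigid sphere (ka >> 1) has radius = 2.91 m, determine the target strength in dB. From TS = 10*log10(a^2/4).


3.26 dB


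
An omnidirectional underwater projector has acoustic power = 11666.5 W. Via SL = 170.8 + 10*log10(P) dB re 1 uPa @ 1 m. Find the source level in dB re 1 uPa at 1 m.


211.47 dB


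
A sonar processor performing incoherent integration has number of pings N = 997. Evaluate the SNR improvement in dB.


14.99 dB


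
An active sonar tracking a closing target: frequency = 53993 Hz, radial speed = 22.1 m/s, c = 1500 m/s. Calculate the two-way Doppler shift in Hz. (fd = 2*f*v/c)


fd = 2*f*v/c = 2 * 53993 * 22.1 / 1500 = 1590.99

1590.99 Hz


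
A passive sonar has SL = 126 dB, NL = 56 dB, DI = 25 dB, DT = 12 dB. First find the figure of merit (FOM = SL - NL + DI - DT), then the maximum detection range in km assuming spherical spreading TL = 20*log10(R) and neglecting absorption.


Step 1: FOM = SL - NL + DI - DT = 126 - 56 + 25 - 12 = 83 dB
Step 2: at max range FOM = TL = 20*log10(R), so R = 10^(83/20) = 14125.38 m = 14.13 km

14.13 km


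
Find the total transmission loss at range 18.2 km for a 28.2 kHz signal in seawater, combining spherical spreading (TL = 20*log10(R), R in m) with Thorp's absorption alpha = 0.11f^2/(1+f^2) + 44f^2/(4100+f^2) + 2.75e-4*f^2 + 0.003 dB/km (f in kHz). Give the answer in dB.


Step 1 (Thorp): alpha = 0.11*795.24/(1+795.24) + 44*795.24/(4100+795.24) + 2.75e-4*795.24 + 0.003 = 7.4794 dB/km
Step 2: TL_spread = 20*log10(18200) = 85.2 dB
Step 3: TL_abs = alpha*R = 7.4794 * 18.2 = 136.13 dB
Step 4: TL_total = 85.2 + 136.13 = 221.33

221.33 dB


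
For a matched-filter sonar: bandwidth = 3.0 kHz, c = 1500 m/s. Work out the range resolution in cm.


dR = c/(2*BW) = 1500 / (2 * 3.0e3) = 0.25 m = 25.0 cm

25.0 cm


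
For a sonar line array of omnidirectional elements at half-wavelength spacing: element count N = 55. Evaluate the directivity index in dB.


17.4 dB


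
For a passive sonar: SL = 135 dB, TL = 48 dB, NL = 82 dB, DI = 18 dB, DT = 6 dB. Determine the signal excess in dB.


17 dB


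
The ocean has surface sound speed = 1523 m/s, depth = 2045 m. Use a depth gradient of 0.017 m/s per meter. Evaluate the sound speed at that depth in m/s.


1557.765 m/s


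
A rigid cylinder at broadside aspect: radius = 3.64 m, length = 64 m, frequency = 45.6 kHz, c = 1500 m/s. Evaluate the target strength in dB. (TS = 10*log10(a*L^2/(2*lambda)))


lambda = 1500/45600 = 0.03289 m
TS = 10*log10(3.64*64^2/(2*0.03289)) = 53.55

53.55 dB


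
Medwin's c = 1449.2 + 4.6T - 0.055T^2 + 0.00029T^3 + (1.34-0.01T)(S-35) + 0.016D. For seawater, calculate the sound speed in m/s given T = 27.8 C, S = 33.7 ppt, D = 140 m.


1541.66 m/s


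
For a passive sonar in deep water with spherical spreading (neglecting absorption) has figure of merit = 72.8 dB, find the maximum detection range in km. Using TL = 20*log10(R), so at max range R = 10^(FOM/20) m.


At max range FOM = TL, so 20*log10(R) = 72.8
R = 10^(72.8/20) = 4365.16 m = 4.37 km

4.37 km


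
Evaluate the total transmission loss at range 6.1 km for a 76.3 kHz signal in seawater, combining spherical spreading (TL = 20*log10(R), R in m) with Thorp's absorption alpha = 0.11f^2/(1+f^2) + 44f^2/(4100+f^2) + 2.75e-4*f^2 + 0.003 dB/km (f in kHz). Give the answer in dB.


Step 1 (Thorp): alpha = 0.11*5821.69/(1+5821.69) + 44*5821.69/(4100+5821.69) + 2.75e-4*5821.69 + 0.003 = 27.5316 dB/km
Step 2: TL_spread = 20*log10(6100) = 75.71 dB
Step 3: TL_abs = alpha*R = 27.5316 * 6.1 = 167.94 dB
Step 4: TL_total = 75.71 + 167.94 = 243.65

243.65 dB


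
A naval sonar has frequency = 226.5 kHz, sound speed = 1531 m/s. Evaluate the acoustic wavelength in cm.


lambda = c/f = 1531 / 226500 = 0.0068 m = 0.68 cm

0.68 cm


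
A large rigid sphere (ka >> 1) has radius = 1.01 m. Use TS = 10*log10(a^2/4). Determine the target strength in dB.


TS = 10*log10(1.01^2 / 4) = 10*log10(0.255025) = -5.93

-5.93 dB


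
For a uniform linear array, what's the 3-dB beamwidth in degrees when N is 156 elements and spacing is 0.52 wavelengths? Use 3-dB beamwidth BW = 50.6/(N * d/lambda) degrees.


0.62 deg


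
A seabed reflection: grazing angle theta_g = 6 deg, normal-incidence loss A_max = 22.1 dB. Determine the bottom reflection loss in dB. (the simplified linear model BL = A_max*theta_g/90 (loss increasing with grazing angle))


BL = A_max * theta_g / 90 = 22.1 * 6 / 90 = 1.47

1.47 dB


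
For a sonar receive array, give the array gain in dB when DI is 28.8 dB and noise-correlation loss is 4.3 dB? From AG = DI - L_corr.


24.5 dB


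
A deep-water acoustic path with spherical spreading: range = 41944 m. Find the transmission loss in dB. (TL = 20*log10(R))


TL = 20*log10(41944) = 92.45

92.45 dB


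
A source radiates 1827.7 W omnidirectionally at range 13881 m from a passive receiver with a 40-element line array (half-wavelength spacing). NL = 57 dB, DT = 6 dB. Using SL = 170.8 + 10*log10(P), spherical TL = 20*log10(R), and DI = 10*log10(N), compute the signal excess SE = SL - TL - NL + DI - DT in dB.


Step 1: SL = 170.8 + 10*log10(1827.7) = 203.42 dB
Step 2: TL = 20*log10(13881) = 82.85 dB
Step 3: DI = 10*log10(40) = 16.02 dB
Step 4: SE = SL - TL - NL + DI - DT = 203.42 - 82.85 - 57 + 16.02 - 6 = 73.59

73.59 dB


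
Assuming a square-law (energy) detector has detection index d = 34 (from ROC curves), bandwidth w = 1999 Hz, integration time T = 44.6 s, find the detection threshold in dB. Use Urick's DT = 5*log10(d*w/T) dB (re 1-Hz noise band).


15.91 dB


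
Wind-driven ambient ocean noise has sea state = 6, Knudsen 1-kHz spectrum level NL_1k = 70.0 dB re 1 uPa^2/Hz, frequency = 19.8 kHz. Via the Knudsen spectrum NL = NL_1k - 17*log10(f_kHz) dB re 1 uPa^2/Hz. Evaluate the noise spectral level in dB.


NL = NL_1k - 17*log10(f_kHz) = 70.0 - 17*log10(19.8) = 70.0 - (22.04) = 47.96

47.96 dB


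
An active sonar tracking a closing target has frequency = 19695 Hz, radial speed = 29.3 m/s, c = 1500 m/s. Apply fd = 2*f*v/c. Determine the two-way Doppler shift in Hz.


fd = 2*f*v/c = 2 * 19695 * 29.3 / 1500 = 769.42

769.42 Hz


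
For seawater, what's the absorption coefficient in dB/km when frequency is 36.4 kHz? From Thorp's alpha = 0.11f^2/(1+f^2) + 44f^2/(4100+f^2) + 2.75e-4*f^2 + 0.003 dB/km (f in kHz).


f^2 = 1324.96
alpha = 0.11*1324.96/(1+1324.96) + 44*1324.96/(4100+1324.96) + 2.75e-4*1324.96 + 0.003 = 11.224

11.224 dB/km


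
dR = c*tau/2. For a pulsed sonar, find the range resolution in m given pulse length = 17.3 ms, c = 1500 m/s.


dR = c*tau/2 = 1500 * 17.3e-3 / 2 = 12.975

12.975 m


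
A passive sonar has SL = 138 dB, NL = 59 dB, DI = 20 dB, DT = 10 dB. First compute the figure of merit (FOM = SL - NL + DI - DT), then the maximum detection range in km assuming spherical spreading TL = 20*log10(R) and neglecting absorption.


Step 1: FOM = SL - NL + DI - DT = 138 - 59 + 20 - 10 = 89 dB
Step 2: at max range FOM = TL = 20*log10(R), so R = 10^(89/20) = 28183.83 m = 28.18 km

28.18 km


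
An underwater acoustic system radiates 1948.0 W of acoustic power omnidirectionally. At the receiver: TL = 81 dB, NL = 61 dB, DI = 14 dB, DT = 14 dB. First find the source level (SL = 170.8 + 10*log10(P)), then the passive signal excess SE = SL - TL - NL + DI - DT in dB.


Step 1: SL = 170.8 + 10*log10(1948.0) = 203.7 dB
Step 2: SE = SL - TL - NL + DI - DT = 203.7 - 81 - 61 + 14 - 14 = 61.7

61.7 dB


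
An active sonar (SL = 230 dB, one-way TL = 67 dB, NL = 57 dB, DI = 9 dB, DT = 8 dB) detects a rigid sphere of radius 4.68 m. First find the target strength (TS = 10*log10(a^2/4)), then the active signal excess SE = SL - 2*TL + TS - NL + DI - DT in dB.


Step 1: TS = 10*log10(4.68^2/4) = 7.38 dB
Step 2: SE = SL - 2*TL + TS - NL + DI - DT = 230 - 2*67 + (7.38) - 57 + 9 - 8 = 47.38

47.38 dB


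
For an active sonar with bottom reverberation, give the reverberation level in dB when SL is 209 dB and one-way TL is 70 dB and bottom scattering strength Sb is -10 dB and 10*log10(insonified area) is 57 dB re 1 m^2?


116 dB


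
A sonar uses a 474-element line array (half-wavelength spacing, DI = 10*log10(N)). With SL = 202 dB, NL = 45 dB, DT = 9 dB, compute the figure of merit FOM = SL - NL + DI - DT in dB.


174.76 dB


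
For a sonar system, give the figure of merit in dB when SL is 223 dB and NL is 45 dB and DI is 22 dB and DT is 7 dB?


FOM = SL - NL + DI - DT = 223 - 45 + 22 - 7 = 193

193 dB


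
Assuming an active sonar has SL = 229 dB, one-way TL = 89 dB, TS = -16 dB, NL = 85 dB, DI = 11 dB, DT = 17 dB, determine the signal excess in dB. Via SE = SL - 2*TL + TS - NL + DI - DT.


SE = SL - 2*TL + TS - NL + DI - DT = 229 - 2*89 + (-16) - 85 + 11 - 17 = -56

-56 dB


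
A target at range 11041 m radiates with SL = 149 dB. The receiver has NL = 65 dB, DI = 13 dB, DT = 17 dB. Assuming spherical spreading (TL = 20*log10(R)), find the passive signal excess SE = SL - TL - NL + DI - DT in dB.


Step 1: TL = 20*log10(11041) = 80.86 dB
Step 2: SE = 149 - 80.86 - 65 + 13 - 17 = -0.86

-0.86 dB


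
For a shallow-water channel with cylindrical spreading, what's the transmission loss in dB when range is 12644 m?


TL = 10*log10(12644) = 41.02

41.02 dB


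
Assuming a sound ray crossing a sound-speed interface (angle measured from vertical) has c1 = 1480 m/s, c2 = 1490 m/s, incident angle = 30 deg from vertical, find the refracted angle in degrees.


30.22 deg


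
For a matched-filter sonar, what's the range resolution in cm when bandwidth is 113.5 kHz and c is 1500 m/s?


0.66 cm


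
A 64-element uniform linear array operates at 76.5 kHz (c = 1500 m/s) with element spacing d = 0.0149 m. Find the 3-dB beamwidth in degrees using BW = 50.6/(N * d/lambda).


Step 1: lambda = 1500/76500 = 0.01961 m
Step 2: d/lambda = 0.0149/0.01961 = 0.7598
Step 3: BW = 50.6/(N * d/lambda) = 50.6/(64 * 0.7598) = 1.04

1.04 deg


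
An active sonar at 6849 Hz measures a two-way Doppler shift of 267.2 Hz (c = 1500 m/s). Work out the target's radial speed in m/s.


From fd = 2*f*v/c, v = c*fd/(2*f) = 1500 * 267.2 / (2*6849) = 29.26

29.26 m/s


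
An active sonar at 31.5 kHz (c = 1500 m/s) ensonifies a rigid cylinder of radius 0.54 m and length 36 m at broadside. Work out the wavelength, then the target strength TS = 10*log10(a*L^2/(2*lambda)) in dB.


Step 1: lambda = c/f = 1500/31500 = 0.04762 m
Step 2: TS = 10*log10(a*L^2/(2*lambda)) = 10*log10(0.54*36^2/(2*0.04762)) = 38.66

38.66 dB


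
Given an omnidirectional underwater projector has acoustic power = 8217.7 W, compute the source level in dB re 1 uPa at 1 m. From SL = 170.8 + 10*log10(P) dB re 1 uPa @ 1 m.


SL = 170.8 + 10*log10(8217.7) = 170.8 + 39.15 = 209.95

209.95 dB


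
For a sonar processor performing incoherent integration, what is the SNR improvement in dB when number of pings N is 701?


Gain = 5*log10(701) = 14.23

14.23 dB


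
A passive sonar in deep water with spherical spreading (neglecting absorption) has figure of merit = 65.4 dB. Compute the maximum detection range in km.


1.86 km


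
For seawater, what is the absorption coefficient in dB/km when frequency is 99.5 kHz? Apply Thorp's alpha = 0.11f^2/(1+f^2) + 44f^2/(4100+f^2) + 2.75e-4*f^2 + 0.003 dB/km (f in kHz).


33.95 dB/km


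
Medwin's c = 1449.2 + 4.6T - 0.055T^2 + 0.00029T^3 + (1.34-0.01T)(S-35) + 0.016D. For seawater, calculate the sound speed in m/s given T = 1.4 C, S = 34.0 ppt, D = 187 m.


1457.2 m/s


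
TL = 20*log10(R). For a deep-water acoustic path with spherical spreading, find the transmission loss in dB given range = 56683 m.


TL = 20*log10(56683) = 95.07

95.07 dB


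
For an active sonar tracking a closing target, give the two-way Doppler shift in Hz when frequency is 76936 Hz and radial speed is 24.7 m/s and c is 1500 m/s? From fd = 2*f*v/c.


fd = 2*f*v/c = 2 * 76936 * 24.7 / 1500 = 2533.76

2533.76 Hz


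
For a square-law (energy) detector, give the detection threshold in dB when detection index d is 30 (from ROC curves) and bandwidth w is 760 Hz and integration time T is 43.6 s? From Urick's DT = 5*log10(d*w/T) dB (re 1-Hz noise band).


DT = 5*log10(d*w/T) = 5*log10(30 * 760 / 43.6) = 5*log10(522.94) = 13.59

13.59 dB


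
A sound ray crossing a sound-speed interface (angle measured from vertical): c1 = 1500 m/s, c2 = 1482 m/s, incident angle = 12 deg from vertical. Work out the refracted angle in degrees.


sin(theta2) = (c2/c1)*sin(theta1) = (1482/1500)*sin(12 deg) = 0.20542
theta2 = arcsin(0.20542) = 11.85

11.85 deg


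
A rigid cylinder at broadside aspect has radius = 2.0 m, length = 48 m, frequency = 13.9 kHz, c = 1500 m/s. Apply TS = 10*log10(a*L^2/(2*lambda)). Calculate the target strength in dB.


lambda = 1500/13900 = 0.10791 m
TS = 10*log10(2.0*48^2/(2*0.10791)) = 43.29

43.29 dB


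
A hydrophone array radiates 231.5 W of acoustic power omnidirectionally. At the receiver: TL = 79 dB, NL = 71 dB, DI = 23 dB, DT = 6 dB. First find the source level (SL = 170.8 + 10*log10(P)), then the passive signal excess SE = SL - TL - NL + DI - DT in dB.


Step 1: SL = 170.8 + 10*log10(231.5) = 194.45 dB
Step 2: SE = SL - TL - NL + DI - DT = 194.45 - 79 - 71 + 23 - 6 = 61.45

61.45 dB


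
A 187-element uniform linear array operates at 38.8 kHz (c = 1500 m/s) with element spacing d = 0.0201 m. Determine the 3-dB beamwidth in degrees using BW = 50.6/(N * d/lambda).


0.52 deg


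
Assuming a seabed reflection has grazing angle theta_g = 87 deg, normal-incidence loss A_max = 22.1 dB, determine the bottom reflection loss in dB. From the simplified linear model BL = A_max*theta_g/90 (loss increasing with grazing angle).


BL = A_max * theta_g / 90 = 22.1 * 87 / 90 = 21.36

21.36 dB


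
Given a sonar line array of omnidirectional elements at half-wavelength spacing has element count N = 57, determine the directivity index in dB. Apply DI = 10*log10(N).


17.56 dB


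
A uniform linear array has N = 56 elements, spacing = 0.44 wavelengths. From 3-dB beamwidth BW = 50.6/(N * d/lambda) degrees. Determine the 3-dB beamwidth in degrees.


BW = 50.6 / (56 * 0.44) = 50.6 / 24.64 = 2.05

2.05 deg


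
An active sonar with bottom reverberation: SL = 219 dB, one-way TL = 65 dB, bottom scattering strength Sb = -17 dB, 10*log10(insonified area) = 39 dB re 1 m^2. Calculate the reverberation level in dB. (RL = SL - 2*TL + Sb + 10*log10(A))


RL = SL - 2*TL + Sb + 10*log10(A) = 219 - 2*65 + (-17) + 39 = 111

111 dB


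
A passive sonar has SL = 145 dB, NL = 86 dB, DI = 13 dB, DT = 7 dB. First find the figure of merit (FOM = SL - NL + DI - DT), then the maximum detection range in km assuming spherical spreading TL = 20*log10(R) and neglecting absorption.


Step 1: FOM = SL - NL + DI - DT = 145 - 86 + 13 - 7 = 65 dB
Step 2: at max range FOM = TL = 20*log10(R), so R = 10^(65/20) = 1778.28 m = 1.78 km

1.78 km


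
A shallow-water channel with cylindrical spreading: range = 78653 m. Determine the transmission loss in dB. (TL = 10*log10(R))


TL = 10*log10(78653) = 48.96

48.96 dB


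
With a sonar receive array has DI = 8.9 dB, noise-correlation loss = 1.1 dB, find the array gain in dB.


7.8 dB


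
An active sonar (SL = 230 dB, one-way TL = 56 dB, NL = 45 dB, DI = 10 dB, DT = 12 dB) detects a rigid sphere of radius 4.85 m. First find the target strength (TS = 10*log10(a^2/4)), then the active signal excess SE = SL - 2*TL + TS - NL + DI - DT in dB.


Step 1: TS = 10*log10(4.85^2/4) = 7.69 dB
Step 2: SE = SL - 2*TL + TS - NL + DI - DT = 230 - 2*56 + (7.69) - 45 + 10 - 12 = 78.69

78.69 dB


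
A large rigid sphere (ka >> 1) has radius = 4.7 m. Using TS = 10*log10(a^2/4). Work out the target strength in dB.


TS = 10*log10(4.7^2 / 4) = 10*log10(5.5225) = 7.42

7.42 dB


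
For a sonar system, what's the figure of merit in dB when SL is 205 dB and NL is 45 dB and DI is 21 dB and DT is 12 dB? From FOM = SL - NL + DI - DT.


FOM = SL - NL + DI - DT = 205 - 45 + 21 - 12 = 169

169 dB


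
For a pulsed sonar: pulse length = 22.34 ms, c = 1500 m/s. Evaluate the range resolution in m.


dR = c*tau/2 = 1500 * 22.34e-3 / 2 = 16.755

16.755 m


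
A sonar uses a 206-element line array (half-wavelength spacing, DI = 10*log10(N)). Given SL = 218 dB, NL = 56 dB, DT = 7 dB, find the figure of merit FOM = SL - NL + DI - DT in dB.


Step 1: DI = 10*log10(206) = 23.14 dB
Step 2: FOM = SL - NL + DI - DT = 218 - 56 + 23.14 - 7 = 178.14

178.14 dB


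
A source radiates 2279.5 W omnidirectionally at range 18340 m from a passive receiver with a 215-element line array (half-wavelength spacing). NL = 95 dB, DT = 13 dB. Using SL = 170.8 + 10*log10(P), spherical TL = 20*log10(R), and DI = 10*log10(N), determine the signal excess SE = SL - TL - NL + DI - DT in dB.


Step 1: SL = 170.8 + 10*log10(2279.5) = 204.38 dB
Step 2: TL = 20*log10(18340) = 85.27 dB
Step 3: DI = 10*log10(215) = 23.32 dB
Step 4: SE = SL - TL - NL + DI - DT = 204.38 - 85.27 - 95 + 23.32 - 13 = 34.43

34.43 dB


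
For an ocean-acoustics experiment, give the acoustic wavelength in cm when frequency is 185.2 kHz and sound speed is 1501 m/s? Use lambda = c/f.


lambda = c/f = 1501 / 185200 = 0.0081 m = 0.81 cm

0.81 cm


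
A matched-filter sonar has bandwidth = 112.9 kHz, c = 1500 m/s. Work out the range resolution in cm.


dR = c/(2*BW) = 1500 / (2 * 112.9e3) = 0.0066 m = 0.66 cm

0.66 cm


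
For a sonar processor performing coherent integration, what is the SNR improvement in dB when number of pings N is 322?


25.08 dB


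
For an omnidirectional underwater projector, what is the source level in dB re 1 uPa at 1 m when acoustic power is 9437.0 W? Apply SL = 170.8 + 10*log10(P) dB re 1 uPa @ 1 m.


210.55 dB


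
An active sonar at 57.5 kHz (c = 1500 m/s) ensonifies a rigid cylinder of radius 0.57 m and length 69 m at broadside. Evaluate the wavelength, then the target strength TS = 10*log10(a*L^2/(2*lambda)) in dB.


Step 1: lambda = c/f = 1500/57500 = 0.02609 m
Step 2: TS = 10*log10(a*L^2/(2*lambda)) = 10*log10(0.57*69^2/(2*0.02609)) = 47.16

47.16 dB


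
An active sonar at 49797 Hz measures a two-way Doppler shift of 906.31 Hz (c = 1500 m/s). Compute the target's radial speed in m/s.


From fd = 2*f*v/c, v = c*fd/(2*f) = 1500 * 906.31 / (2*49797) = 13.65

13.65 m/s


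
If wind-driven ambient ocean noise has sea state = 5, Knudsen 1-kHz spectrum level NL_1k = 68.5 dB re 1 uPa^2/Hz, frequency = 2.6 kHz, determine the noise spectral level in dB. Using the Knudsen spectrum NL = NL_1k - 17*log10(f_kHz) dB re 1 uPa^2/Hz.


61.45 dB


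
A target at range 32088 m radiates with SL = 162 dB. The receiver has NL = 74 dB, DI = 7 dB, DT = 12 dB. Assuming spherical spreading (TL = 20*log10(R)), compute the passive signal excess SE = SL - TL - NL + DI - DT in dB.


Step 1: TL = 20*log10(32088) = 90.13 dB
Step 2: SE = 162 - 90.13 - 74 + 7 - 12 = -7.13

-7.13 dB


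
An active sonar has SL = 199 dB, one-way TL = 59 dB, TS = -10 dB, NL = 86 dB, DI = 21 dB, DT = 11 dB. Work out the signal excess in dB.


SE = SL - 2*TL + TS - NL + DI - DT = 199 - 2*59 + (-10) - 86 + 21 - 11 = -5

-5 dB


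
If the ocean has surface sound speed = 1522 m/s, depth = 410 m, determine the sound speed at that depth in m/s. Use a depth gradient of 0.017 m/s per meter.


c = 1522 + 0.017 * 410 = 1528.97

1528.97 m/s


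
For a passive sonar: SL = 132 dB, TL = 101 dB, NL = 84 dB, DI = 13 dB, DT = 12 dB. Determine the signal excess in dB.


SE = SL - TL - NL + DI - DT = 132 - 101 - 84 + 13 - 12 = -52

-52 dB


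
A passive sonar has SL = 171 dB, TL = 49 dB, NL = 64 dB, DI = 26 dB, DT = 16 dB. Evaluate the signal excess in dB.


SE = SL - TL - NL + DI - DT = 171 - 49 - 64 + 26 - 16 = 68

68 dB


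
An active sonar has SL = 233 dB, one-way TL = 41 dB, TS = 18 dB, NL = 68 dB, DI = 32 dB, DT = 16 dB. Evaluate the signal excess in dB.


117 dB


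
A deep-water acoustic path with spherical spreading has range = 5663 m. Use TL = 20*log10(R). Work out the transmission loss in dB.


TL = 20*log10(5663) = 75.06

75.06 dB


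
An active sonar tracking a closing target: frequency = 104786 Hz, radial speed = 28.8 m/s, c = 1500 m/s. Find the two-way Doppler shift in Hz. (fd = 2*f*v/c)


4023.78 Hz


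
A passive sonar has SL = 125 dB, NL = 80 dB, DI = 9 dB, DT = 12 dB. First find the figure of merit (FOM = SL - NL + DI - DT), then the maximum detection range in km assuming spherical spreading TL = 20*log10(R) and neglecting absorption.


Step 1: FOM = SL - NL + DI - DT = 125 - 80 + 9 - 12 = 42 dB
Step 2: at max range FOM = TL = 20*log10(R), so R = 10^(42/20) = 125.89 m = 0.13 km

0.13 km


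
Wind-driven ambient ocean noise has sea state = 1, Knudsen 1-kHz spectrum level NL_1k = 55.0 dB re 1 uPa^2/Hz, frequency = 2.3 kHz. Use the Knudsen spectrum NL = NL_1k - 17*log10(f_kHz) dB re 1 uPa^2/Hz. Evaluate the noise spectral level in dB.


NL = NL_1k - 17*log10(f_kHz) = 55.0 - 17*log10(2.3) = 55.0 - (6.15) = 48.85

48.85 dB


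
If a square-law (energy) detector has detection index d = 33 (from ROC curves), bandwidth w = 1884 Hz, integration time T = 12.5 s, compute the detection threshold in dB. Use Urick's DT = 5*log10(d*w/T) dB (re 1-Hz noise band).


DT = 5*log10(d*w/T) = 5*log10(33 * 1884 / 12.5) = 5*log10(4973.76) = 18.48

18.48 dB


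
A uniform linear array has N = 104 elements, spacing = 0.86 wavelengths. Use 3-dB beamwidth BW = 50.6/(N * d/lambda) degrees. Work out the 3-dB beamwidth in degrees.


0.57 deg


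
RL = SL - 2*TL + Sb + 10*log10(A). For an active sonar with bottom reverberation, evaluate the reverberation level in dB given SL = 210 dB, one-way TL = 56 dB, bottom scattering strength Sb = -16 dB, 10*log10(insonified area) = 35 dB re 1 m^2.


117 dB


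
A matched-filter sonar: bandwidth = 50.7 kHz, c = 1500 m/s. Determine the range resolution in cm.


1.48 cm


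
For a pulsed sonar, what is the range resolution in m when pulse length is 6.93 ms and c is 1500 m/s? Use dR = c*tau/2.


dR = c*tau/2 = 1500 * 6.93e-3 / 2 = 5.1975

5.1975 m


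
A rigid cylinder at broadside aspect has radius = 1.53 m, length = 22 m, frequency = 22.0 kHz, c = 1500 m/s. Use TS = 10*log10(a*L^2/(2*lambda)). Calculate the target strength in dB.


lambda = 1500/22000 = 0.06818 m
TS = 10*log10(1.53*22^2/(2*0.06818)) = 37.35

37.35 dB


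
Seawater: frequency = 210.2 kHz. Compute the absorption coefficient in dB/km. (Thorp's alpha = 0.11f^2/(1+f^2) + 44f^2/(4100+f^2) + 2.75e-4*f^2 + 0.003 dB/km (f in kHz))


52.527 dB/km


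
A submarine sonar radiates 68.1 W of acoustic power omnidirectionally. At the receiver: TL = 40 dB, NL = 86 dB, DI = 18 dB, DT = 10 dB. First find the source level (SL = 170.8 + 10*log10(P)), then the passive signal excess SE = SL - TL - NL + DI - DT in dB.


Step 1: SL = 170.8 + 10*log10(68.1) = 189.13 dB
Step 2: SE = SL - TL - NL + DI - DT = 189.13 - 40 - 86 + 18 - 10 = 71.13

71.13 dB


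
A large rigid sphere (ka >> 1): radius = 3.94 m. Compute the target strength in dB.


TS = 10*log10(3.94^2 / 4) = 10*log10(3.8809) = 5.89

5.89 dB


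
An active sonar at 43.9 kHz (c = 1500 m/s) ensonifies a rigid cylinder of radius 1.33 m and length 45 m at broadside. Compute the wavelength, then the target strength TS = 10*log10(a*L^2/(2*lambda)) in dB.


Step 1: lambda = c/f = 1500/43900 = 0.03417 m
Step 2: TS = 10*log10(a*L^2/(2*lambda)) = 10*log10(1.33*45^2/(2*0.03417)) = 45.96

45.96 dB


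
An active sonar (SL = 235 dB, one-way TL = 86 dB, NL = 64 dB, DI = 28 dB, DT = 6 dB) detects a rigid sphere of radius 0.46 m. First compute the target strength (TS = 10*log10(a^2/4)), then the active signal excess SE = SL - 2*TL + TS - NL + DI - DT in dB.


Step 1: TS = 10*log10(0.46^2/4) = -12.77 dB
Step 2: SE = SL - 2*TL + TS - NL + DI - DT = 235 - 2*86 + (-12.77) - 64 + 28 - 6 = 8.23

8.23 dB


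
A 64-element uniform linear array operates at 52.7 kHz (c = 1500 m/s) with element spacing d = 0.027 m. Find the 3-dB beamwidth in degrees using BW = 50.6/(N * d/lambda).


Step 1: lambda = 1500/52700 = 0.02846 m
Step 2: d/lambda = 0.027/0.02846 = 0.9487
Step 3: BW = 50.6/(N * d/lambda) = 50.6/(64 * 0.9487) = 0.83

0.83 deg


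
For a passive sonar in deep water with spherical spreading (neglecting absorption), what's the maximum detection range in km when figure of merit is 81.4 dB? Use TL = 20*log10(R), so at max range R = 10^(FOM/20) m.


11.75 km


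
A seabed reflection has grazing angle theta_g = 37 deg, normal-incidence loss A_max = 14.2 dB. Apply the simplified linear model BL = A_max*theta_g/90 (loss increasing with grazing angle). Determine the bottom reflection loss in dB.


BL = A_max * theta_g / 90 = 14.2 * 37 / 90 = 5.84

5.84 dB


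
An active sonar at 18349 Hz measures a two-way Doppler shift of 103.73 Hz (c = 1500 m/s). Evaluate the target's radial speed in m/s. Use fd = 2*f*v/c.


From fd = 2*f*v/c, v = c*fd/(2*f) = 1500 * 103.73 / (2*18349) = 4.24

4.24 m/s


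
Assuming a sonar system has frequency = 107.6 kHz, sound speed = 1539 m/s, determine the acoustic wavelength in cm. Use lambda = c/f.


lambda = c/f = 1539 / 107600 = 0.0143 m = 1.43 cm

1.43 cm


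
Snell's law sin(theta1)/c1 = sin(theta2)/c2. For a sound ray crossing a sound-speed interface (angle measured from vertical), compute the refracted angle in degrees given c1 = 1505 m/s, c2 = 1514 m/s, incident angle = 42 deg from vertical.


sin(theta2) = (c2/c1)*sin(theta1) = (1514/1505)*sin(42 deg) = 0.67313
theta2 = arcsin(0.67313) = 42.31

42.31 deg


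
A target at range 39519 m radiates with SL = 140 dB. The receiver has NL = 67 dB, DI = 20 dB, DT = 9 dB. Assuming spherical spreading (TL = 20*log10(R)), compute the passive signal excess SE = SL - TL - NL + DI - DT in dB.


Step 1: TL = 20*log10(39519) = 91.94 dB
Step 2: SE = 140 - 91.94 - 67 + 20 - 9 = -7.94

-7.94 dB


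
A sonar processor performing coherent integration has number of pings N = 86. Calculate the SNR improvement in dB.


19.34 dB


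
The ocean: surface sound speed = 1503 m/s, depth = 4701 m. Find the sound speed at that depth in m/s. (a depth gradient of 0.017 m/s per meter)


1582.917 m/s


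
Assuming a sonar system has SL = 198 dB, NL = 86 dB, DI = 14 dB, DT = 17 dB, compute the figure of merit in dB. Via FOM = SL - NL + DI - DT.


109 dB


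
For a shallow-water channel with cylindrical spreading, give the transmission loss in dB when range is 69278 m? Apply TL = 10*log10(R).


48.41 dB


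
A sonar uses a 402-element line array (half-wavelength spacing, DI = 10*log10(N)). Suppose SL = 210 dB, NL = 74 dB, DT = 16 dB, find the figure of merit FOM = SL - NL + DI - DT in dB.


146.04 dB


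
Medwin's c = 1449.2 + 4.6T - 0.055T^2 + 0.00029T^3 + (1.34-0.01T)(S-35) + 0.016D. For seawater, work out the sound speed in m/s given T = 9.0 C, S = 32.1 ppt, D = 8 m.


c = 1449.2 + 4.6*9.0 - 0.055*9.0^2 + 0.00029*9.0^3 + (1.34 - 0.01*9.0)*(32.1 - 35) + 0.016*8 = 1482.86

1482.86 m/s


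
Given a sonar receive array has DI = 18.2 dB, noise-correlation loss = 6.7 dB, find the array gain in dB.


11.5 dB


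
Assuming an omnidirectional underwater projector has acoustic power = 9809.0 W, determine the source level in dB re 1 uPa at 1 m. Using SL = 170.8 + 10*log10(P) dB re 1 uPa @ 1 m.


SL = 170.8 + 10*log10(9809.0) = 170.8 + 39.92 = 210.72

210.72 dB


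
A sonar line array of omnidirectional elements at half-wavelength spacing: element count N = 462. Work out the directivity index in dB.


DI = 10*log10(462) = 26.65

26.65 dB


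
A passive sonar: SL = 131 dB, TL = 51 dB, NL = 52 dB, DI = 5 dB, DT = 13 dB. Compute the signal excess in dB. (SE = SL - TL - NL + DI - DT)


SE = SL - TL - NL + DI - DT = 131 - 51 - 52 + 5 - 13 = 20

20 dB


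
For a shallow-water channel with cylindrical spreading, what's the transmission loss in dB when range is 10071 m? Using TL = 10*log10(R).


40.03 dB


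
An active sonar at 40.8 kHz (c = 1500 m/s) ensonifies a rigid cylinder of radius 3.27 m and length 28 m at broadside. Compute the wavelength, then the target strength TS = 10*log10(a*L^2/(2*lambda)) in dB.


Step 1: lambda = c/f = 1500/40800 = 0.03676 m
Step 2: TS = 10*log10(a*L^2/(2*lambda)) = 10*log10(3.27*28^2/(2*0.03676)) = 45.42

45.42 dB


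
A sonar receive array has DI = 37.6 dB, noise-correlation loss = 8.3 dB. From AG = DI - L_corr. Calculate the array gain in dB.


29.3 dB


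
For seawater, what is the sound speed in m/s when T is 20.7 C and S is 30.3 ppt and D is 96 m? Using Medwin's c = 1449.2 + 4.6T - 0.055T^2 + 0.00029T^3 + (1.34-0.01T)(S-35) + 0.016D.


c = 1449.2 + 4.6*20.7 - 0.055*20.7^2 + 0.00029*20.7^3 + (1.34 - 0.01*20.7)*(30.3 - 35) + 0.016*96 = 1519.64

1519.64 m/s


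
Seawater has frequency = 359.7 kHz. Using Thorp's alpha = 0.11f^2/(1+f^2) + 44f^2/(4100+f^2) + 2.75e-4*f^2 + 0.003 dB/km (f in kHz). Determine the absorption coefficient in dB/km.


78.342 dB/km


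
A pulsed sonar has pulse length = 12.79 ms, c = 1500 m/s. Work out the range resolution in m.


dR = c*tau/2 = 1500 * 12.79e-3 / 2 = 9.5925

9.5925 m


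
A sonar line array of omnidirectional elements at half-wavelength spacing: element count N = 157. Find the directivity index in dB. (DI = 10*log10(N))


DI = 10*log10(157) = 21.96

21.96 dB


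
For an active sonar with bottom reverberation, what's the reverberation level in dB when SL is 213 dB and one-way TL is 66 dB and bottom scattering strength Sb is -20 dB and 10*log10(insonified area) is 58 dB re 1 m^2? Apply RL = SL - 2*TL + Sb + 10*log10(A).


RL = SL - 2*TL + Sb + 10*log10(A) = 213 - 2*66 + (-20) + 58 = 119

119 dB


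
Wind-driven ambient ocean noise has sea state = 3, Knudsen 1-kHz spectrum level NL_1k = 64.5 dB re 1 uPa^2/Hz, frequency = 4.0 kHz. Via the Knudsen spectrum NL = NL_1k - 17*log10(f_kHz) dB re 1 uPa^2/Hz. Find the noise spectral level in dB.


54.26 dB


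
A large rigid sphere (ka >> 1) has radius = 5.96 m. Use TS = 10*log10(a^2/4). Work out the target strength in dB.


TS = 10*log10(5.96^2 / 4) = 10*log10(8.8804) = 9.48

9.48 dB


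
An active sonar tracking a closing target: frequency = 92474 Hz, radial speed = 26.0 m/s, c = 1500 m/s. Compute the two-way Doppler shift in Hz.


fd = 2*f*v/c = 2 * 92474 * 26.0 / 1500 = 3205.77

3205.77 Hz


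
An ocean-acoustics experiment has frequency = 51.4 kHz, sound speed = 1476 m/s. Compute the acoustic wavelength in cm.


lambda = c/f = 1476 / 51400 = 0.0287 m = 2.87 cm

2.87 cm


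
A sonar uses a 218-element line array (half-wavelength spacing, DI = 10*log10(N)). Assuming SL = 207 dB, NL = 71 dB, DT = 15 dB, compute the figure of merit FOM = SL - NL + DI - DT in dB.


144.38 dB


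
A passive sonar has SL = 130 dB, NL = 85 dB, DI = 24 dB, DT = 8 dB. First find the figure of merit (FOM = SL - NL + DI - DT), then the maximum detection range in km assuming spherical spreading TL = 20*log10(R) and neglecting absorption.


Step 1: FOM = SL - NL + DI - DT = 130 - 85 + 24 - 8 = 61 dB
Step 2: at max range FOM = TL = 20*log10(R), so R = 10^(61/20) = 1122.02 m = 1.12 km

1.12 km


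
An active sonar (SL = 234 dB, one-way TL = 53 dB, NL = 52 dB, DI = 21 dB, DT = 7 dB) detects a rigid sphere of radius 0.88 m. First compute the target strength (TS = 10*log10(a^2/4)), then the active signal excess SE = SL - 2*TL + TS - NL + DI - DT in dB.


Step 1: TS = 10*log10(0.88^2/4) = -7.13 dB
Step 2: SE = SL - 2*TL + TS - NL + DI - DT = 234 - 2*53 + (-7.13) - 52 + 21 - 7 = 82.87

82.87 dB


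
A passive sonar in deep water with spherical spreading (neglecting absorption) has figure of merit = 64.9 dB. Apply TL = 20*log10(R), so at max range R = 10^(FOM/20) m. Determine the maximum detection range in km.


1.76 km


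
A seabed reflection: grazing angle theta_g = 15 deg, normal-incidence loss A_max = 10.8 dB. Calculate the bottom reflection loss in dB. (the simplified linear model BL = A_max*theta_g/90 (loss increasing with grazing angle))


1.8 dB


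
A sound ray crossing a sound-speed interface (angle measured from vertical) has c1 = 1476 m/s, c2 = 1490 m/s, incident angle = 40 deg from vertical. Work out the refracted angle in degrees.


sin(theta2) = (c2/c1)*sin(theta1) = (1490/1476)*sin(40 deg) = 0.64888
theta2 = arcsin(0.64888) = 40.46

40.46 deg


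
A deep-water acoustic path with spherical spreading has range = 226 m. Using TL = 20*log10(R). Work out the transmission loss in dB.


47.08 dB


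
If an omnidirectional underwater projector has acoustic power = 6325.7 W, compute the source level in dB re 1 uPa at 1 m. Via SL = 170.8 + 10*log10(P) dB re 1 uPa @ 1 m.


208.81 dB


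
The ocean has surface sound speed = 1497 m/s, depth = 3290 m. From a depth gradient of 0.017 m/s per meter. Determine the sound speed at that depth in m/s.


1552.93 m/s


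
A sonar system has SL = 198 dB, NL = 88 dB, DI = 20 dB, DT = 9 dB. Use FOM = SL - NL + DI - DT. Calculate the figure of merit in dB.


121 dB


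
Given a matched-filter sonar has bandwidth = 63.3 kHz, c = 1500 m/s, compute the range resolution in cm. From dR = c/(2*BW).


1.18 cm


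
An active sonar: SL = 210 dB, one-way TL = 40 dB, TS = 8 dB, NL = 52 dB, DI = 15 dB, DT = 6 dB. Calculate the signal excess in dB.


SE = SL - 2*TL + TS - NL + DI - DT = 210 - 2*40 + (8) - 52 + 15 - 6 = 95

95 dB


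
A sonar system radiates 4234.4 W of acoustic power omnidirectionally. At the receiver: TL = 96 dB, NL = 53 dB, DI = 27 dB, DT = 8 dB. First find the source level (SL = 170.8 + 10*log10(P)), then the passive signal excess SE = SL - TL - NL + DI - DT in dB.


Step 1: SL = 170.8 + 10*log10(4234.4) = 207.07 dB
Step 2: SE = SL - TL - NL + DI - DT = 207.07 - 96 - 53 + 27 - 8 = 77.07

77.07 dB


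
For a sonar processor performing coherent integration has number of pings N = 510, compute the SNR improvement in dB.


Gain = 10*log10(510) = 27.08

27.08 dB


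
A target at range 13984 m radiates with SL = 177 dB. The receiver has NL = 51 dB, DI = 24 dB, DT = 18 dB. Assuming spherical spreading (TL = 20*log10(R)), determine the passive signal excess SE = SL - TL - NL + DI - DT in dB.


Step 1: TL = 20*log10(13984) = 82.91 dB
Step 2: SE = 177 - 82.91 - 51 + 24 - 18 = 49.09

49.09 dB
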